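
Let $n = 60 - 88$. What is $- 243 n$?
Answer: $6804$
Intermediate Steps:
$n = -28$
$- 243 n = \left(-243\right) \left(-28\right) = 6804$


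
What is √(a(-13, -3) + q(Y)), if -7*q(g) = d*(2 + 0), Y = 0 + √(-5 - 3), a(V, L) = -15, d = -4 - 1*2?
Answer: I*√651/7 ≈ 3.645*I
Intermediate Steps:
d = -6 (d = -4 - 2 = -6)
Y = 2*I*√2 (Y = 0 + √(-8) = 0 + 2*I*√2 = 2*I*√2 ≈ 2.8284*I)
q(g) = 12/7 (q(g) = -(-6)*(2 + 0)/7 = -(-6)*2/7 = -⅐*(-12) = 12/7)
√(a(-13, -3) + q(Y)) = √(-15 + 12/7) = √(-93/7) = I*√651/7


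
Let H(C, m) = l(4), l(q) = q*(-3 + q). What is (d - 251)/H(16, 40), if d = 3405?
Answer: 1577/2 ≈ 788.50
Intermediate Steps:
H(C, m) = 4 (H(C, m) = 4*(-3 + 4) = 4*1 = 4)
(d - 251)/H(16, 40) = (3405 - 251)/4 = 3154*(¼) = 1577/2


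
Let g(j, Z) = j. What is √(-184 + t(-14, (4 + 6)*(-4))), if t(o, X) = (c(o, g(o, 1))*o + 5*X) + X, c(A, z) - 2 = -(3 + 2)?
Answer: I*√382 ≈ 19.545*I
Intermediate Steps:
c(A, z) = -3 (c(A, z) = 2 - (3 + 2) = 2 - 1*5 = 2 - 5 = -3)
t(o, X) = -3*o + 6*X (t(o, X) = (-3*o + 5*X) + X = -3*o + 6*X)
√(-184 + t(-14, (4 + 6)*(-4))) = √(-184 + (-3*(-14) + 6*((4 + 6)*(-4)))) = √(-184 + (42 + 6*(10*(-4)))) = √(-184 + (42 + 6*(-40))) = √(-184 + (42 - 240)) = √(-184 - 198) = √(-382) = I*√382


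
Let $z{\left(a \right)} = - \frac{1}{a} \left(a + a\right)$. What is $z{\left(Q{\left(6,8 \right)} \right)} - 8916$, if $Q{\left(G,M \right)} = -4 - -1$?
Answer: $-8918$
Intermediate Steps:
$Q{\left(G,M \right)} = -3$ ($Q{\left(G,M \right)} = -4 + 1 = -3$)
$z{\left(a \right)} = -2$ ($z{\left(a \right)} = - \frac{1}{a} 2 a = -2$)
$z{\left(Q{\left(6,8 \right)} \right)} - 8916 = -2 - 8916 = -8918$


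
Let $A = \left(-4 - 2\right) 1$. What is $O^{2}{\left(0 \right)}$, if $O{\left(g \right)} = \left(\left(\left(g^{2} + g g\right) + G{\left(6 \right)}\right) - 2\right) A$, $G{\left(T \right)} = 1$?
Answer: $36$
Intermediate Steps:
$A = -6$ ($A = \left(-6\right) 1 = -6$)
$O{\left(g \right)} = 6 - 12 g^{2}$ ($O{\left(g \right)} = \left(\left(\left(g^{2} + g g\right) + 1\right) - 2\right) \left(-6\right) = \left(\left(\left(g^{2} + g^{2}\right) + 1\right) - 2\right) \left(-6\right) = \left(\left(2 g^{2} + 1\right) - 2\right) \left(-6\right) = \left(\left(1 + 2 g^{2}\right) - 2\right) \left(-6\right) = \left(-1 + 2 g^{2}\right) \left(-6\right) = 6 - 12 g^{2}$)
$O^{2}{\left(0 \right)} = \left(6 - 12 \cdot 0^{2}\right)^{2} = \left(6 - 0\right)^{2} = \left(6 + 0\right)^{2} = 6^{2} = 36$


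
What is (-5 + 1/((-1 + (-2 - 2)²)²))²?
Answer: 1263376/50625 ≈ 24.956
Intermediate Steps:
(-5 + 1/((-1 + (-2 - 2)²)²))² = (-5 + 1/((-1 + (-4)²)²))² = (-5 + 1/((-1 + 16)²))² = (-5 + 1/(15²))² = (-5 + 1/225)² = (-1124/225)² = 1263376/50625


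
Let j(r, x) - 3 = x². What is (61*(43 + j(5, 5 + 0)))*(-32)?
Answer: -138592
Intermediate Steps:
j(r, x) = 3 + x²
(61*(43 + j(5, 5 + 0)))*(-32) = (61*(43 + (3 + (5 + 0)²)))*(-32) = (61*(43 + (3 + 5²)))*(-32) = (61*(43 + (3 + 25)))*(-32) = (61*(43 + 28))*(-32) = (61*71)*(-32) = 4331*(-32) = -138592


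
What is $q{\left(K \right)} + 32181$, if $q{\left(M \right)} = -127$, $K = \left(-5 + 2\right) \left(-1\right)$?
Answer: $32054$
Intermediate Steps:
$K = 3$ ($K = \left(-3\right) \left(-1\right) = 3$)
$q{\left(K \right)} + 32181 = -127 + 32181 = 32054$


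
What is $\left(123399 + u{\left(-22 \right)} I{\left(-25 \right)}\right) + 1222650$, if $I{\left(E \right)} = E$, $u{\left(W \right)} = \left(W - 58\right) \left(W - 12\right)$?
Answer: $1278049$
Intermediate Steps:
$u{\left(W \right)} = \left(-58 + W\right) \left(-12 + W\right)$
$\left(123399 + u{\left(-22 \right)} I{\left(-25 \right)}\right) + 1222650 = \left(123399 + \left(696 + \left(-22\right)^{2} - -1540\right) \left(-25\right)\right) + 1222650 = \left(123399 + \left(696 + 484 + 1540\right) \left(-25\right)\right) + 1222650 = \left(123399 + 2720 \left(-25\right)\right) + 1222650 = \left(123399 - 68000\right) + 1222650 = 55399 + 1222650 = 1278049$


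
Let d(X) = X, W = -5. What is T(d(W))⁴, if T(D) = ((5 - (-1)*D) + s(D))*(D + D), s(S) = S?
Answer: 6250000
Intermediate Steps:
T(D) = 2*D*(5 + 2*D) (T(D) = ((5 - (-1)*D) + D)*(D + D) = ((5 + D) + D)*(2*D) = (5 + 2*D)*(2*D) = 2*D*(5 + 2*D))
T(d(W))⁴ = (2*(-5)*(5 + 2*(-5)))⁴ = (2*(-5)*(5 - 10))⁴ = (2*(-5)*(-5))⁴ = 50⁴ = 6250000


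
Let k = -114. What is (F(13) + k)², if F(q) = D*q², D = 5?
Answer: 534361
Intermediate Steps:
F(q) = 5*q²
(F(13) + k)² = (5*13² - 114)² = (5*169 - 114)² = (845 - 114)² = 731² = 534361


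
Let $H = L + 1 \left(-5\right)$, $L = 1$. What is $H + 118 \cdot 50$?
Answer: $5896$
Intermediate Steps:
$H = -4$ ($H = 1 + 1 \left(-5\right) = 1 - 5 = -4$)
$H + 118 \cdot 50 = -4 + 118 \cdot 50 = -4 + 5900 = 5896$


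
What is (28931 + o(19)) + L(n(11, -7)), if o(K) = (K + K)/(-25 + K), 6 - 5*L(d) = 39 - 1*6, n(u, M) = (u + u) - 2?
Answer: 433789/15 ≈ 28919.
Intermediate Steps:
n(u, M) = -2 + 2*u (n(u, M) = 2*u - 2 = -2 + 2*u)
L(d) = -27/5 (L(d) = 6/5 - (39 - 1*6)/5 = 6/5 - (39 - 6)/5 = 6/5 - ⅕*33 = 6/5 - 33/5 = -27/5)
o(K) = 2*K/(-25 + K) (o(K) = (2*K)/(-25 + K) = 2*K/(-25 + K))
(28931 + o(19)) + L(n(11, -7)) = (28931 + 2*19/(-25 + 19)) - 27/5 = (28931 + 2*19/(-6)) - 27/5 = (28931 + 2*19*(-⅙)) - 27/5 = (28931 - 19/3) - 27/5 = 86774/3 - 27/5 = 433789/15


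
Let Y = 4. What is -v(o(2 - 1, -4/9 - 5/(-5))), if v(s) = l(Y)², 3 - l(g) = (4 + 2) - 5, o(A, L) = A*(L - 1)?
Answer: -4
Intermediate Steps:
o(A, L) = A*(-1 + L)
l(g) = 2 (l(g) = 3 - ((4 + 2) - 5) = 3 - (6 - 5) = 3 - 1*1 = 3 - 1 = 2)
v(s) = 4 (v(s) = 2² = 4)
-v(o(2 - 1, -4/9 - 5/(-5))) = -1*4 = -4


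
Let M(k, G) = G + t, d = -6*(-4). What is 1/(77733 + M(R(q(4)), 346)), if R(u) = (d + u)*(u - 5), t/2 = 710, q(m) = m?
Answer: 1/79499 ≈ 1.2579e-5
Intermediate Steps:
t = 1420 (t = 2*710 = 1420)
d = 24
R(u) = (-5 + u)*(24 + u) (R(u) = (24 + u)*(u - 5) = (24 + u)*(-5 + u) = (-5 + u)*(24 + u))
M(k, G) = 1420 + G (M(k, G) = G + 1420 = 1420 + G)
1/(77733 + M(R(q(4)), 346)) = 1/(77733 + (1420 + 346)) = 1/(77733 + 1766) = 1/79499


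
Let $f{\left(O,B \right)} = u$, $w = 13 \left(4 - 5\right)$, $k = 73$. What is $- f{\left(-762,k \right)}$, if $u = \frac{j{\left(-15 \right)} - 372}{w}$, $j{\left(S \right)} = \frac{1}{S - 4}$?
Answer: $- \frac{7069}{247} \approx -28.619$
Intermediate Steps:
$j{\left(S \right)} = \frac{1}{-4 + S}$
$w = -13$ ($w = 13 \left(-1\right) = -13$)
$u = \frac{7069}{247}$ ($u = \frac{\frac{1}{-4 - 15} - 372}{-13} = \left(\frac{1}{-19} - 372\right) \left(- \frac{1}{13}\right) = \left(- \frac{1}{19} - 372\right) \left(- \frac{1}{13}\right) = \left(- \frac{7069}{19}\right) \left(- \frac{1}{13}\right) = \frac{7069}{247} \approx 28.619$)
$f{\left(O,B \right)} = \frac{7069}{247}$
$- f{\left(-762,k \right)} = \left(-1\right) \frac{7069}{247} = - \frac{7069}{247}$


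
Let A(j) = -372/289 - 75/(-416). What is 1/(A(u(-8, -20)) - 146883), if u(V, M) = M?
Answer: -120224/17658994869 ≈ -6.8081e-6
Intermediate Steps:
A(j) = -133077/120224 (A(j) = -372*1/289 - 75*(-1/416) = -372/289 + 75/416 = -133077/120224)
1/(A(u(-8, -20)) - 146883) = 1/(-133077/120224 - 146883) = 1/(-17658994869/120224) = -120224/17658994869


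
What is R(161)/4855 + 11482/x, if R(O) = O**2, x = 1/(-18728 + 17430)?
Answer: -72357126859/4855 ≈ -1.4904e+7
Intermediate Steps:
x = -1/1298 (x = 1/(-1298) = -1/1298 ≈ -0.00077042)
R(161)/4855 + 11482/x = 161**2/4855 + 11482/(-1/1298) = 25921*(1/4855) + 11482*(-1298) = 25921/4855 - 14903636 = -72357126859/4855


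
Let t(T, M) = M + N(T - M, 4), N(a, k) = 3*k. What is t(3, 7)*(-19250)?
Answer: -365750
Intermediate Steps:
t(T, M) = 12 + M (t(T, M) = M + 3*4 = M + 12 = 12 + M)
t(3, 7)*(-19250) = (12 + 7)*(-19250) = 19*(-19250) = -365750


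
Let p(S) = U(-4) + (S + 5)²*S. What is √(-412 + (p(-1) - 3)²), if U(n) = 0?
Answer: I*√51 ≈ 7.1414*I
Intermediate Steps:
p(S) = S*(5 + S)² (p(S) = 0 + (S + 5)²*S = 0 + (5 + S)²*S = 0 + S*(5 + S)² = S*(5 + S)²)
√(-412 + (p(-1) - 3)²) = √(-412 + (-(5 - 1)² - 3)²) = √(-412 + (-1*4² - 3)²) = √(-412 + (-1*16 - 3)²) = √(-412 + (-16 - 3)²) = √(-412 + (-19)²) = √(-412 + 361) = √(-51) = I*√51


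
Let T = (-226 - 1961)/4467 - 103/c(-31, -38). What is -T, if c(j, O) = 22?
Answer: 169405/32758 ≈ 5.1714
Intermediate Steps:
T = -169405/32758 (T = (-226 - 1961)/4467 - 103/22 = -2187*1/4467 - 103*1/22 = -729/1489 - 103/22 = -169405/32758 ≈ -5.1714)
-T = -1*(-169405/32758) = 169405/32758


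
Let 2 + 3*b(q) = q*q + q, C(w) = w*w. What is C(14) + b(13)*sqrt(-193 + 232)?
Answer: 196 + 60*sqrt(39) ≈ 570.70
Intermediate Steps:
C(w) = w**2
b(q) = -2/3 + q/3 + q**2/3 (b(q) = -2/3 + (q*q + q)/3 = -2/3 + (q**2 + q)/3 = -2/3 + (q + q**2)/3 = -2/3 + (q/3 + q**2/3) = -2/3 + q/3 + q**2/3)
C(14) + b(13)*sqrt(-193 + 232) = 14**2 + (-2/3 + (1/3)*13 + (1/3)*13**2)*sqrt(-193 + 232) = 196 + (-2/3 + 13/3 + (1/3)*169)*sqrt(39) = 196 + (-2/3 + 13/3 + 169/3)*sqrt(39) = 196 + 60*sqrt(39)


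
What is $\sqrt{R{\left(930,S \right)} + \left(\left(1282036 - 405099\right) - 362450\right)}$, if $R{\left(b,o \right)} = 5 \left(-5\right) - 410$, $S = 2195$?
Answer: $2 \sqrt{128513} \approx 716.97$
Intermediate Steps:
$R{\left(b,o \right)} = -435$ ($R{\left(b,o \right)} = -25 - 410 = -435$)
$\sqrt{R{\left(930,S \right)} + \left(\left(1282036 - 405099\right) - 362450\right)} = \sqrt{-435 + \left(\left(1282036 - 405099\right) - 362450\right)} = \sqrt{-435 + \left(876937 - 362450\right)} = \sqrt{-435 + 514487} = \sqrt{514052} = 2 \sqrt{128513}$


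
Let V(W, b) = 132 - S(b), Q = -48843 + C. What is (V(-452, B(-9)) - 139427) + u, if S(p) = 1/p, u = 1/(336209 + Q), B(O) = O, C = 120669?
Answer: -511534709881/3672315 ≈ -1.3930e+5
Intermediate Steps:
Q = 71826 (Q = -48843 + 120669 = 71826)
u = 1/408035 (u = 1/(336209 + 71826) = 1/408035 ≈ 2.4508e-6)
V(W, b) = 132 - 1/b
(V(-452, B(-9)) - 139427) + u = ((132 - 1/(-9)) - 139427) + 1/408035 = ((132 - 1*(-⅑)) - 139427) + 1/408035 = ((132 + ⅑) - 139427) + 1/408035 = (1189/9 - 139427) + 1/408035 = -1253654/9 + 1/408035 = -511534709881/3672315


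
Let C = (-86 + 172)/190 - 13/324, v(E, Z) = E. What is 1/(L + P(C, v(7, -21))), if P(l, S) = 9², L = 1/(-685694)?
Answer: 685694/55541213 ≈ 0.012346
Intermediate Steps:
C = 12697/30780 (C = 86*(1/190) - 13*1/324 = 43/95 - 13/324 = 12697/30780 ≈ 0.41251)
L = -1/685694 ≈ -1.4584e-6
P(l, S) = 81
1/(L + P(C, v(7, -21))) = 1/(-1/685694 + 81) = 1/(55541213/685694) = 685694/55541213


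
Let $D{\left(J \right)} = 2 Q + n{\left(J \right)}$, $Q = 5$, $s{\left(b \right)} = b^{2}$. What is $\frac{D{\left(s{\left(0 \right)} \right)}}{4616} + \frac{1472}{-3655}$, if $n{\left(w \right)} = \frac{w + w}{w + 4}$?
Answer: $- \frac{3379101}{8435740} \approx -0.40057$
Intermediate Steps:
$n{\left(w \right)} = \frac{2 w}{4 + w}$
$D{\left(J \right)} = 10 + \frac{2 J}{4 + J}$ ($D{\left(J \right)} = 2 \cdot 5 + \frac{2 J}{4 + J} = 10 + \frac{2 J}{4 + J}$)
$\frac{D{\left(s{\left(0 \right)} \right)}}{4616} + \frac{1472}{-3655} = \frac{4 \frac{1}{4 + 0^{2}} \left(10 + 3 \cdot 0^{2}\right)}{4616} + \frac{1472}{-3655} = \frac{4 \left(10 + 3 \cdot 0\right)}{4 + 0} \cdot \frac{1}{4616} + 1472 \left(- \frac{1}{3655}\right) = \frac{4 \left(10 + 0\right)}{4} \cdot \frac{1}{4616} - \frac{1472}{3655} = 4 \cdot \frac{1}{4} \cdot 10 \cdot \frac{1}{4616} - \frac{1472}{3655} = 10 \cdot \frac{1}{4616} - \frac{1472}{3655} = \frac{5}{2308} - \frac{1472}{3655} = - \frac{3379101}{8435740}$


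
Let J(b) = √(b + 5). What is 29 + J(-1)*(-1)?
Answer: 27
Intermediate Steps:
J(b) = √(5 + b)
29 + J(-1)*(-1) = 29 + √(5 - 1)*(-1) = 29 + √4*(-1) = 29 + 2*(-1) = 29 - 2 = 27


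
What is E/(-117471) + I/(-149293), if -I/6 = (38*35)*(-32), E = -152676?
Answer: -2401312164/5845866001 ≈ -0.41077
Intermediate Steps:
I = 255360 (I = -6*38*35*(-32) = -7980*(-32) = -6*(-42560) = 255360)
E/(-117471) + I/(-149293) = -152676/(-117471) + 255360/(-149293) = -152676*(-1/117471) + 255360*(-1/149293) = 50892/39157 - 255360/149293 = -2401312164/5845866001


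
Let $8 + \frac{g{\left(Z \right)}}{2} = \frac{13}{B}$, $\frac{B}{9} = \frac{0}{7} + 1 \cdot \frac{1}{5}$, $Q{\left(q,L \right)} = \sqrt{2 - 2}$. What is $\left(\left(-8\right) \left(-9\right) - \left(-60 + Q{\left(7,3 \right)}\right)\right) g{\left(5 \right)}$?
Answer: $- \frac{616}{3} \approx -205.33$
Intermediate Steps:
$Q{\left(q,L \right)} = 0$ ($Q{\left(q,L \right)} = \sqrt{0} = 0$)
$B = \frac{9}{5}$ ($B = 9 \left(\frac{0}{7} + 1 \cdot \frac{1}{5}\right) = 9 \left(0 \cdot \frac{1}{7} + 1 \cdot \frac{1}{5}\right) = 9 \left(0 + \frac{1}{5}\right) = 9 \cdot \frac{1}{5} = \frac{9}{5} \approx 1.8$)
$g{\left(Z \right)} = - \frac{14}{9}$ ($g{\left(Z \right)} = -16 + 2 \frac{13}{\frac{9}{5}} = -16 + 2 \cdot 13 \cdot \frac{5}{9} = -16 + 2 \cdot \frac{65}{9} = -16 + \frac{130}{9} = - \frac{14}{9}$)
$\left(\left(-8\right) \left(-9\right) - \left(-60 + Q{\left(7,3 \right)}\right)\right) g{\left(5 \right)} = \left(\left(-8\right) \left(-9\right) + \left(60 - 0\right)\right) \left(- \frac{14}{9}\right) = \left(72 + \left(60 + 0\right)\right) \left(- \frac{14}{9}\right) = \left(72 + 60\right) \left(- \frac{14}{9}\right) = 132 \left(- \frac{14}{9}\right) = - \frac{616}{3}$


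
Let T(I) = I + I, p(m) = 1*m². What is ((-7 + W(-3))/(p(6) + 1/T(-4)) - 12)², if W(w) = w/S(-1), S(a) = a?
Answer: 12082576/82369 ≈ 146.69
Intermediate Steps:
p(m) = m²
T(I) = 2*I
W(w) = -w (W(w) = w/(-1) = w*(-1) = -w)
((-7 + W(-3))/(p(6) + 1/T(-4)) - 12)² = ((-7 - 1*(-3))/(6² + 1/(2*(-4))) - 12)² = ((-7 + 3)/(36 + 1/(-8)) - 12)² = (-4/(36 - ⅛) - 12)² = (-4/287/8 - 12)² = (-4*8/287 - 12)² = (-32/287 - 12)² = (-3476/287)² = 12082576/82369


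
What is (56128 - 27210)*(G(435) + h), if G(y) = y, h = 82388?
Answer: 2395075514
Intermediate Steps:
(56128 - 27210)*(G(435) + h) = (56128 - 27210)*(435 + 82388) = 28918*82823 = 2395075514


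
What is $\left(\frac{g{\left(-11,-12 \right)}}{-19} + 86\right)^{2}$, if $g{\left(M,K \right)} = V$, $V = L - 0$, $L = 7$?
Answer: $\frac{2647129}{361} \approx 7332.8$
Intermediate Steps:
$V = 7$ ($V = 7 - 0 = 7 + 0 = 7$)
$g{\left(M,K \right)} = 7$
$\left(\frac{g{\left(-11,-12 \right)}}{-19} + 86\right)^{2} = \left(\frac{7}{-19} + 86\right)^{2} = \left(7 \left(- \frac{1}{19}\right) + 86\right)^{2} = \left(- \frac{7}{19} + 86\right)^{2} = \left(\frac{1627}{19}\right)^{2} = \frac{2647129}{361}$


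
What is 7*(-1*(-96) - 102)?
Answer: -42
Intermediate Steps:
7*(-1*(-96) - 102) = 7*(96 - 102) = 7*(-6) = -42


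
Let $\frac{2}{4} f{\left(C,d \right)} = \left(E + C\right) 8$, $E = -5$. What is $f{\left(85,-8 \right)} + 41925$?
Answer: $43205$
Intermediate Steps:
$f{\left(C,d \right)} = -80 + 16 C$ ($f{\left(C,d \right)} = 2 \left(-5 + C\right) 8 = 2 \left(-40 + 8 C\right) = -80 + 16 C$)
$f{\left(85,-8 \right)} + 41925 = \left(-80 + 16 \cdot 85\right) + 41925 = \left(-80 + 1360\right) + 41925 = 1280 + 41925 = 43205$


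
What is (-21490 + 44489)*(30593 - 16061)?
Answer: 334221468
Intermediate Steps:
(-21490 + 44489)*(30593 - 16061) = 22999*14532 = 334221468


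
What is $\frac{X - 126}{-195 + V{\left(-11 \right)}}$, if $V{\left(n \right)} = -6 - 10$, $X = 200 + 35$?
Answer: $- \frac{109}{211} \approx -0.51659$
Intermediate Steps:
$X = 235$
$V{\left(n \right)} = -16$ ($V{\left(n \right)} = -6 - 10 = -16$)
$\frac{X - 126}{-195 + V{\left(-11 \right)}} = \frac{235 - 126}{-195 - 16} = \frac{109}{-211} = 109 \left(- \frac{1}{211}\right) = - \frac{109}{211}$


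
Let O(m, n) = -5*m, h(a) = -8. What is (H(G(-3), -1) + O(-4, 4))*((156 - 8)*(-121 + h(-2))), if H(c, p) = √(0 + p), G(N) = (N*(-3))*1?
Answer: -381840 - 19092*I ≈ -3.8184e+5 - 19092.0*I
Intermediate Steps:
G(N) = -3*N (G(N) = -3*N*1 = -3*N)
H(c, p) = √p
(H(G(-3), -1) + O(-4, 4))*((156 - 8)*(-121 + h(-2))) = (√(-1) - 5*(-4))*((156 - 8)*(-121 - 8)) = (I + 20)*(148*(-129)) = (20 + I)*(-19092) = -381840 - 19092*I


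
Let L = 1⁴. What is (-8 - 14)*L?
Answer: -22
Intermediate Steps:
L = 1
(-8 - 14)*L = (-8 - 14)*1 = -22*1 = -22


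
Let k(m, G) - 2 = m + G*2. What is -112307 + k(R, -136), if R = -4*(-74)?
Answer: -112281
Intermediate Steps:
R = 296
k(m, G) = 2 + m + 2*G (k(m, G) = 2 + (m + G*2) = 2 + (m + 2*G) = 2 + m + 2*G)
-112307 + k(R, -136) = -112307 + (2 + 296 + 2*(-136)) = -112307 + (2 + 296 - 272) = -112307 + 26 = -112281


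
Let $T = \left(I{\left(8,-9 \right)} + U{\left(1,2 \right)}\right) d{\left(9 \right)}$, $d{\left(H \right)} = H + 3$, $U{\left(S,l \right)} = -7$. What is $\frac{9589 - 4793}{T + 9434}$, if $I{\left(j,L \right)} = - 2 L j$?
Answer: $\frac{2398}{5539} \approx 0.43293$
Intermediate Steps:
$d{\left(H \right)} = 3 + H$
$I{\left(j,L \right)} = - 2 L j$
$T = 1644$ ($T = \left(\left(-2\right) \left(-9\right) 8 - 7\right) \left(3 + 9\right) = \left(144 - 7\right) 12 = 137 \cdot 12 = 1644$)
$\frac{9589 - 4793}{T + 9434} = \frac{9589 - 4793}{1644 + 9434} = \frac{4796}{11078} = 4796 \cdot \frac{1}{11078} = \frac{2398}{5539}$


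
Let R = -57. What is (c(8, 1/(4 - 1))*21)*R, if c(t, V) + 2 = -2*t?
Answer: 21546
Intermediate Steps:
c(t, V) = -2 - 2*t
(c(8, 1/(4 - 1))*21)*R = ((-2 - 2*8)*21)*(-57) = ((-2 - 16)*21)*(-57) = -18*21*(-57) = -378*(-57) = 21546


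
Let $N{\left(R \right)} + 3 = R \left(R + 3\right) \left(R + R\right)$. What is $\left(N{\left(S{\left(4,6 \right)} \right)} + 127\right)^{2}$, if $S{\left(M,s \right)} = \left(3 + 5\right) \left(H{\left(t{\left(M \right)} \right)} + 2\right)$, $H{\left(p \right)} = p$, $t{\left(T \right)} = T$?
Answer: $55287057424$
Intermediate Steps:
$S{\left(M,s \right)} = 16 + 8 M$ ($S{\left(M,s \right)} = \left(3 + 5\right) \left(M + 2\right) = 8 \left(2 + M\right) = 16 + 8 M$)
$N{\left(R \right)} = -3 + 2 R^{2} \left(3 + R\right)$ ($N{\left(R \right)} = -3 + R \left(R + 3\right) \left(R + R\right) = -3 + R \left(3 + R\right) 2 R = -3 + R 2 R \left(3 + R\right) = -3 + 2 R^{2} \left(3 + R\right)$)
$\left(N{\left(S{\left(4,6 \right)} \right)} + 127\right)^{2} = \left(\left(-3 + 2 \left(16 + 8 \cdot 4\right)^{3} + 6 \left(16 + 8 \cdot 4\right)^{2}\right) + 127\right)^{2} = \left(\left(-3 + 2 \left(16 + 32\right)^{3} + 6 \left(16 + 32\right)^{2}\right) + 127\right)^{2} = \left(\left(-3 + 2 \cdot 48^{3} + 6 \cdot 48^{2}\right) + 127\right)^{2} = \left(\left(-3 + 2 \cdot 110592 + 6 \cdot 2304\right) + 127\right)^{2} = \left(\left(-3 + 221184 + 13824\right) + 127\right)^{2} = \left(235005 + 127\right)^{2} = 235132^{2} = 55287057424$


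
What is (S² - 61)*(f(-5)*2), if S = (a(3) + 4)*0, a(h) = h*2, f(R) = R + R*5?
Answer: 3660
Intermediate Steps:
f(R) = 6*R (f(R) = R + 5*R = 6*R)
a(h) = 2*h
S = 0 (S = (2*3 + 4)*0 = (6 + 4)*0 = 10*0 = 0)
(S² - 61)*(f(-5)*2) = (0² - 61)*((6*(-5))*2) = (0 - 61)*(-30*2) = -61*(-60) = 3660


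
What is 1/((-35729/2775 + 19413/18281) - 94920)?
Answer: -50729775/4815869533774 ≈ -1.0534e-5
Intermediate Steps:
1/((-35729/2775 + 19413/18281) - 94920) = 1/(-599290774/50729775 - 94920) = 1/(-4815869533774/50729775) = -50729775/4815869533774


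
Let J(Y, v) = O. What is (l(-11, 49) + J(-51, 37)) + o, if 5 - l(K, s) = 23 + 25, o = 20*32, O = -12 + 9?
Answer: 594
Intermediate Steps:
O = -3
J(Y, v) = -3
o = 640
l(K, s) = -43 (l(K, s) = 5 - (23 + 25) = 5 - 1*48 = 5 - 48 = -43)
(l(-11, 49) + J(-51, 37)) + o = (-43 - 3) + 640 = -46 + 640 = 594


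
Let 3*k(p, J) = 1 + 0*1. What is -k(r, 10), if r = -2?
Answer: -⅓ ≈ -0.33333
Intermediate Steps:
k(p, J) = ⅓ (k(p, J) = (1 + 0*1)/3 = (1 + 0)/3 = (⅓)*1 = ⅓)
-k(r, 10) = -1*⅓ = -⅓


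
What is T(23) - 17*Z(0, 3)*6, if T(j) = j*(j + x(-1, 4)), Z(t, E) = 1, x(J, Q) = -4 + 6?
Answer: 473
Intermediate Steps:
x(J, Q) = 2
T(j) = j*(2 + j) (T(j) = j*(j + 2) = j*(2 + j))
T(23) - 17*Z(0, 3)*6 = 23*(2 + 23) - 17*1*6 = 23*25 - 17*6 = 575 - 102 = 473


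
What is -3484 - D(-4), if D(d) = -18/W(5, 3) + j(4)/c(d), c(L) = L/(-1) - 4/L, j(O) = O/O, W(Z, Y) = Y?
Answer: -17391/5 ≈ -3478.2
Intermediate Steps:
j(O) = 1
c(L) = -L - 4/L (c(L) = L*(-1) - 4/L = -L - 4/L)
D(d) = -6 + 1/(-d - 4/d) (D(d) = -18/3 + 1/(-d - 4/d) = -18*1/3 + 1/(-d - 4/d) = -6 + 1/(-d - 4/d))
-3484 - D(-4) = -3484 - (-24 - 1*(-4) - 6*(-4)**2)/(4 + (-4)**2) = -3484 - (-24 + 4 - 6*16)/(4 + 16) = -3484 - (-24 + 4 - 96)/20 = -3484 - (-116)/20 = -3484 - 1*(-29/5) = -3484 + 29/5 = -17391/5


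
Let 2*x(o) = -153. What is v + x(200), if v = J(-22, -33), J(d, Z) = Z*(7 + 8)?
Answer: -1143/2 ≈ -571.50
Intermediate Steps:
x(o) = -153/2 (x(o) = (½)*(-153) = -153/2)
J(d, Z) = 15*Z (J(d, Z) = Z*15 = 15*Z)
v = -495 (v = 15*(-33) = -495)
v + x(200) = -495 - 153/2 = -1143/2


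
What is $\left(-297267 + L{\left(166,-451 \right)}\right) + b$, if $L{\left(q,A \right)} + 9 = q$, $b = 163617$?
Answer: $-133493$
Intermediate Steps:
$L{\left(q,A \right)} = -9 + q$
$\left(-297267 + L{\left(166,-451 \right)}\right) + b = \left(-297267 + \left(-9 + 166\right)\right) + 163617 = \left(-297267 + 157\right) + 163617 = -297110 + 163617 = -133493$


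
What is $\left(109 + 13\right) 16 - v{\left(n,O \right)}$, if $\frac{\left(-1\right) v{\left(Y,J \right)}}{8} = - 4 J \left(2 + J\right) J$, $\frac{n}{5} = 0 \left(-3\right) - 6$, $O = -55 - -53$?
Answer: $1952$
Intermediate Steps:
$O = -2$ ($O = -55 + 53 = -2$)
$n = -30$ ($n = 5 \left(0 \left(-3\right) - 6\right) = 5 \left(0 - 6\right) = 5 \left(-6\right) = -30$)
$v{\left(Y,J \right)} = 32 J^{2} \left(2 + J\right)$ ($v{\left(Y,J \right)} = - 8 - 4 J \left(2 + J\right) J = - 8 \left(- 4 J^{2} \left(2 + J\right)\right) = 32 J^{2} \left(2 + J\right)$)
$\left(109 + 13\right) 16 - v{\left(n,O \right)} = \left(109 + 13\right) 16 - 32 \left(-2\right)^{2} \left(2 - 2\right) = 122 \cdot 16 - 32 \cdot 4 \cdot 0 = 1952 - 0 = 1952 + 0 = 1952$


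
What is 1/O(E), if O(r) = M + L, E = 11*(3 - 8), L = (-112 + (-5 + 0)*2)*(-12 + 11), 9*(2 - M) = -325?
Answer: 9/1441 ≈ 0.0062457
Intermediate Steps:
M = 343/9 (M = 2 - ⅑*(-325) = 2 + 325/9 = 343/9 ≈ 38.111)
L = 122 (L = (-112 - 5*2)*(-1) = (-112 - 10)*(-1) = -122*(-1) = 122)
E = -55 (E = 11*(-5) = -55)
O(r) = 1441/9 (O(r) = 343/9 + 122 = 1441/9)
1/O(E) = 1/(1441/9) = 9/1441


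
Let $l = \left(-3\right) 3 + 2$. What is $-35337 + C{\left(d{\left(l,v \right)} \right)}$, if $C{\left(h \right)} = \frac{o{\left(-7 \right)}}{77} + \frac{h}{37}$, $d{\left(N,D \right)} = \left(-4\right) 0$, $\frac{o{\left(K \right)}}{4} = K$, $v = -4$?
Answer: $- \frac{388711}{11} \approx -35337.0$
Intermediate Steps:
$o{\left(K \right)} = 4 K$
$l = -7$ ($l = -9 + 2 = -7$)
$d{\left(N,D \right)} = 0$
$C{\left(h \right)} = - \frac{4}{11} + \frac{h}{37}$ ($C{\left(h \right)} = \frac{4 \left(-7\right)}{77} + \frac{h}{37} = \left(-28\right) \frac{1}{77} + h \frac{1}{37} = - \frac{4}{11} + \frac{h}{37}$)
$-35337 + C{\left(d{\left(l,v \right)} \right)} = -35337 + \left(- \frac{4}{11} + \frac{1}{37} \cdot 0\right) = -35337 + \left(- \frac{4}{11} + 0\right) = -35337 - \frac{4}{11} = - \frac{388711}{11}$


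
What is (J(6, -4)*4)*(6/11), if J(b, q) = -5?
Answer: -120/11 ≈ -10.909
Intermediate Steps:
(J(6, -4)*4)*(6/11) = (-5*4)*(6/11) = -120/11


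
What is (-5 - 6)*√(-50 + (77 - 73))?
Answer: -11*I*√46 ≈ -74.606*I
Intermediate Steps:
(-5 - 6)*√(-50 + (77 - 73)) = -11*√(-50 + 4) = -11*I*√46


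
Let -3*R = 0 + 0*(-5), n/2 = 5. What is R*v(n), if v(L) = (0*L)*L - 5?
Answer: 0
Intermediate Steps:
n = 10 (n = 2*5 = 10)
R = 0 (R = -(0 + 0*(-5))/3 = -(0 + 0)/3 = -1/3*0 = 0)
v(L) = -5 (v(L) = 0*L - 5 = 0 - 5 = -5)
R*v(n) = 0*(-5) = 0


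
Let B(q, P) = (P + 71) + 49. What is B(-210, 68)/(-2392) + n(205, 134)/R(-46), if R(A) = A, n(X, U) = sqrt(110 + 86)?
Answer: -229/598 ≈ -0.38294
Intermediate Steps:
B(q, P) = 120 + P (B(q, P) = (71 + P) + 49 = 120 + P)
n(X, U) = 14 (n(X, U) = sqrt(196) = 14)
B(-210, 68)/(-2392) + n(205, 134)/R(-46) = (120 + 68)/(-2392) + 14/(-46) = 188*(-1/2392) + 14*(-1/46) = -47/598 - 7/23 = -229/598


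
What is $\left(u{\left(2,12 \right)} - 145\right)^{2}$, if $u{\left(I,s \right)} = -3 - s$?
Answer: $25600$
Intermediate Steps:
$\left(u{\left(2,12 \right)} - 145\right)^{2} = \left(\left(-3 - 12\right) - 145\right)^{2} = \left(-15 - 145\right)^{2} = \left(-160\right)^{2} = 25600$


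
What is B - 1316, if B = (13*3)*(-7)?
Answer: -1589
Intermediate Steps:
B = -273 (B = 39*(-7) = -273)
B - 1316 = -273 - 1316 = -1589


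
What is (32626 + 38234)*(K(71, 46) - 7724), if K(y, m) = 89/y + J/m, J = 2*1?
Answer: -893627789640/1633 ≈ -5.4723e+8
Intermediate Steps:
J = 2
K(y, m) = 2/m + 89/y (K(y, m) = 89/y + 2/m = 2/m + 89/y)
(32626 + 38234)*(K(71, 46) - 7724) = (32626 + 38234)*((2/46 + 89/71) - 7724) = 70860*((2*(1/46) + 89*(1/71)) - 7724) = 70860*((1/23 + 89/71) - 7724) = 70860*(2118/1633 - 7724) = 70860*(-12611174/1633) = -893627789640/1633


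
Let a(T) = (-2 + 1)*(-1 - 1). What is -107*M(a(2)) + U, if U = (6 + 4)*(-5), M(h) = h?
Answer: -264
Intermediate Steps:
a(T) = 2 (a(T) = -1*(-2) = 2)
U = -50 (U = 10*(-5) = -50)
-107*M(a(2)) + U = -107*2 - 50 = -214 - 50 = -264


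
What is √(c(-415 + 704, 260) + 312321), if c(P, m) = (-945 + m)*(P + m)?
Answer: 16*I*√249 ≈ 252.48*I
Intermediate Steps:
√(c(-415 + 704, 260) + 312321) = √((260² - 945*(-415 + 704) - 945*260 + (-415 + 704)*260) + 312321) = √((67600 - 945*289 - 245700 + 289*260) + 312321) = √((67600 - 273105 - 245700 + 75140) + 312321) = √(-376065 + 312321) = √(-63744) = 16*I*√249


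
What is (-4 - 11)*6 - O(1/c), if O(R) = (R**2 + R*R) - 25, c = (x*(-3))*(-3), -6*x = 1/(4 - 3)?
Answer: -593/9 ≈ -65.889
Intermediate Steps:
x = -1/6 (x = -1/(6*(4 - 3)) = -1/6/1 = -1/6*1 = -1/6 ≈ -0.16667)
c = -3/2 (c = -1/6*(-3)*(-3) = (1/2)*(-3) = -3/2 ≈ -1.5000)
O(R) = -25 + 2*R**2 (O(R) = (R**2 + R**2) - 25 = 2*R**2 - 25 = -25 + 2*R**2)
(-4 - 11)*6 - O(1/c) = (-4 - 11)*6 - (-25 + 2*(1/(-3/2))**2) = -15*6 - (-25 + 2*(-2/3)**2) = -90 - (-25 + 2*(4/9)) = -90 - (-25 + 8/9) = -90 - 1*(-217/9) = -90 + 217/9 = -593/9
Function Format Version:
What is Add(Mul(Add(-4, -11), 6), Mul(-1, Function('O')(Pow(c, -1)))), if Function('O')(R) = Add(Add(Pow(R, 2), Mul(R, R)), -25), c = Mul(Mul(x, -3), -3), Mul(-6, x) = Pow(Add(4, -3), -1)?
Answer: Rational(-593, 9) ≈ -65.889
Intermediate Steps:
x = Rational(-1, 6) (x = Mul(Rational(-1, 6), Pow(Add(4, -3), -1)) = Mul(Rational(-1, 6), Pow(1, -1)) = Mul(Rational(-1, 6), 1) = Rational(-1, 6) ≈ -0.16667)
c = Rational(-3, 2) (c = Mul(Mul(Rational(-1, 6), -3), -3) = Mul(Rational(1, 2), -3) = Rational(-3, 2) ≈ -1.5000)
Function('O')(R) = Add(-25, Mul(2, Pow(R, 2))) (Function('O')(R) = Add(Add(Pow(R, 2), Pow(R, 2)), -25) = Add(Mul(2, Pow(R, 2)), -25) = Add(-25, Mul(2, Pow(R, 2))))
Add(Mul(Add(-4, -11), 6), Mul(-1, Function('O')(Pow(c, -1)))) = Add(Mul(Add(-4, -11), 6), Mul(-1, Add(-25, Mul(2, Pow(Pow(Rational(-3, 2), -1), 2))))) = Add(Mul(-15, 6), Mul(-1, Add(-25, Mul(2, Pow(Rational(-2, 3), 2))))) = Add(-90, Mul(-1, Add(-25, Mul(2, Rational(4, 9))))) = Add(-90, Mul(-1, Add(-25, Rational(8, 9)))) = Add(-90, Mul(-1, Rational(-217, 9))) = Add(-90, Rational(217, 9)) = Rational(-593, 9)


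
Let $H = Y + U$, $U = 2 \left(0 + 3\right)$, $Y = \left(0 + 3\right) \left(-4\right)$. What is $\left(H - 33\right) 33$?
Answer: $-1287$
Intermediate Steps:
$Y = -12$ ($Y = 3 \left(-4\right) = -12$)
$U = 6$ ($U = 2 \cdot 3 = 6$)
$H = -6$ ($H = -12 + 6 = -6$)
$\left(H - 33\right) 33 = \left(-6 - 33\right) 33 = \left(-39\right) 33 = -1287$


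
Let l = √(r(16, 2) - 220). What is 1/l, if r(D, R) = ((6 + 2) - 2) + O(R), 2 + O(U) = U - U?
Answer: -I*√6/36 ≈ -0.068041*I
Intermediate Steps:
O(U) = -2 (O(U) = -2 + (U - U) = -2 + 0 = -2)
r(D, R) = 4 (r(D, R) = ((6 + 2) - 2) - 2 = (8 - 2) - 2 = 6 - 2 = 4)
l = 6*I*√6 (l = √(4 - 220) = √(-216) = 6*I*√6 ≈ 14.697*I)
1/l = 1/(6*I*√6) = -I*√6/36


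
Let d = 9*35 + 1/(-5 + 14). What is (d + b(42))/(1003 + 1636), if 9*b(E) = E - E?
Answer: 2836/23751 ≈ 0.11941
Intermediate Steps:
d = 2836/9 (d = 315 + 1/9 = 315 + ⅑ = 2836/9 ≈ 315.11)
b(E) = 0 (b(E) = (E - E)/9 = (⅑)*0 = 0)
(d + b(42))/(1003 + 1636) = (2836/9 + 0)/(1003 + 1636) = (2836/9)/2639 = (2836/9)*(1/2639) = 2836/23751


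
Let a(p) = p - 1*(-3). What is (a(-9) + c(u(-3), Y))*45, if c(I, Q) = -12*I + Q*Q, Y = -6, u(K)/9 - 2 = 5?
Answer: -32670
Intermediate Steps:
u(K) = 63 (u(K) = 18 + 9*5 = 18 + 45 = 63)
a(p) = 3 + p (a(p) = p + 3 = 3 + p)
c(I, Q) = Q² - 12*I (c(I, Q) = -12*I + Q² = Q² - 12*I)
(a(-9) + c(u(-3), Y))*45 = ((3 - 9) + ((-6)² - 12*63))*45 = (-6 + (36 - 756))*45 = (-6 - 720)*45 = -726*45 = -32670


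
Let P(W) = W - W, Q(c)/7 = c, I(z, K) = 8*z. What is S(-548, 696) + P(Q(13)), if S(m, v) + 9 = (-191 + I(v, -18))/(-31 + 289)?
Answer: 3055/258 ≈ 11.841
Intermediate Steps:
S(m, v) = -2513/258 + 4*v/129 (S(m, v) = -9 + (-191 + 8*v)/(-31 + 289) = -9 + (-191 + 8*v)/258 = -9 + (-191 + 8*v)*(1/258) = -9 + (-191/258 + 4*v/129) = -2513/258 + 4*v/129)
Q(c) = 7*c
P(W) = 0
S(-548, 696) + P(Q(13)) = (-2513/258 + (4/129)*696) + 0 = (-2513/258 + 928/43) + 0 = 3055/258 + 0 = 3055/258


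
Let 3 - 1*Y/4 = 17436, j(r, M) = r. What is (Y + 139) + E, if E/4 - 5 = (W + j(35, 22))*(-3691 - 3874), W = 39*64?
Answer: -76657633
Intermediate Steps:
W = 2496
Y = -69732 (Y = 12 - 4*17436 = 12 - 69744 = -69732)
E = -76588040 (E = 20 + 4*((2496 + 35)*(-3691 - 3874)) = 20 + 4*(2531*(-7565)) = 20 + 4*(-19147015) = 20 - 76588060 = -76588040)
(Y + 139) + E = (-69732 + 139) - 76588040 = -69593 - 76588040 = -76657633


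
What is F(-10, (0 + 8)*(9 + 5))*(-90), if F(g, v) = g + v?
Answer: -9180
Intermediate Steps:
F(-10, (0 + 8)*(9 + 5))*(-90) = (-10 + (0 + 8)*(9 + 5))*(-90) = (-10 + 8*14)*(-90) = (-10 + 112)*(-90) = 102*(-90) = -9180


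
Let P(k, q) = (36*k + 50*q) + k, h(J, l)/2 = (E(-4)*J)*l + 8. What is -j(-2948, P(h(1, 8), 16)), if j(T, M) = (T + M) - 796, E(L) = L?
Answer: 4720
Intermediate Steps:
h(J, l) = 16 - 8*J*l (h(J, l) = 2*((-4*J)*l + 8) = 2*(-4*J*l + 8) = 2*(8 - 4*J*l) = 16 - 8*J*l)
P(k, q) = 37*k + 50*q
j(T, M) = -796 + M + T (j(T, M) = (M + T) - 796 = -796 + M + T)
-j(-2948, P(h(1, 8), 16)) = -(-796 + (37*(16 - 8*1*8) + 50*16) - 2948) = -(-796 + (37*(16 - 64) + 800) - 2948) = -(-796 + (37*(-48) + 800) - 2948) = -(-796 + (-1776 + 800) - 2948) = -(-796 - 976 - 2948) = -1*(-4720) = 4720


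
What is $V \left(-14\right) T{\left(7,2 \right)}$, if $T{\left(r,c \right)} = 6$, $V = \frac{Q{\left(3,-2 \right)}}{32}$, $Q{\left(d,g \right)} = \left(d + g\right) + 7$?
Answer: $-21$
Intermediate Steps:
$Q{\left(d,g \right)} = 7 + d + g$
$V = \frac{1}{4}$ ($V = \frac{7 + 3 - 2}{32} = 8 \cdot \frac{1}{32} = \frac{1}{4} \approx 0.25$)
$V \left(-14\right) T{\left(7,2 \right)} = \frac{1}{4} \left(-14\right) 6 = \left(- \frac{7}{2}\right) 6 = -21$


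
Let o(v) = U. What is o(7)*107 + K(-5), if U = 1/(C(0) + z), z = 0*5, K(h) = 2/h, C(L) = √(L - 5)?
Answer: -⅖ - 107*I*√5/5 ≈ -0.4 - 47.852*I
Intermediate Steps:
C(L) = √(-5 + L)
z = 0
U = -I*√5/5 (U = 1/(√(-5 + 0) + 0) = 1/(√(-5) + 0) = 1/(I*√5 + 0) = 1/(I*√5) = -I*√5/5 ≈ -0.44721*I)
o(v) = -I*√5/5
o(7)*107 + K(-5) = -I*√5/5*107 + 2/(-5) = -107*I*√5/5 + 2*(-⅕) = -107*I*√5/5 - ⅖ = -⅖ - 107*I*√5/5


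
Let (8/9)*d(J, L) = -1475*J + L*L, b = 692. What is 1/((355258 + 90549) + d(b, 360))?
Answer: -2/1113361 ≈ -1.7964e-6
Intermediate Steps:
d(J, L) = -13275*J/8 + 9*L²/8 (d(J, L) = 9*(-1475*J + L*L)/8 = 9*(-1475*J + L²)/8 = 9*(L² - 1475*J)/8 = -13275*J/8 + 9*L²/8)
1/((355258 + 90549) + d(b, 360)) = 1/((355258 + 90549) + (-13275/8*692 + (9/8)*360²)) = 1/(445807 + (-2296575/2 + (9/8)*129600)) = 1/(445807 + (-2296575/2 + 145800)) = 1/(445807 - 2004975/2) = 1/(-1113361/2) = -2/1113361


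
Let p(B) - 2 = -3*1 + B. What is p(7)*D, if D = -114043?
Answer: -684258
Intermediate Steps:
p(B) = -1 + B (p(B) = 2 + (-3*1 + B) = 2 + (-3 + B) = -1 + B)
p(7)*D = (-1 + 7)*(-114043) = 6*(-114043) = -684258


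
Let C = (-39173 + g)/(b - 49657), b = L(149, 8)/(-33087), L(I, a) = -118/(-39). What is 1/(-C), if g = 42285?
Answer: 64077045319/4015703016 ≈ 15.957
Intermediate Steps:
L(I, a) = 118/39 (L(I, a) = -118*(-1/39) = 118/39)
b = -118/1290393 (b = (118/39)/(-33087) = (118/39)*(-1/33087) = -118/1290393 ≈ -9.1445e-5)
C = -4015703016/64077045319 (C = (-39173 + 42285)/(-118/1290393 - 49657) = 3112/(-64077045319/1290393) = 3112*(-1290393/64077045319) = -4015703016/64077045319 ≈ -0.062670)
1/(-C) = 1/(-1*(-4015703016/64077045319)) = 1/(4015703016/64077045319) = 64077045319/4015703016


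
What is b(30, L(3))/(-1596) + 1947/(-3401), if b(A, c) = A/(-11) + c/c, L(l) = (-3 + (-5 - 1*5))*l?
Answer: -1795627/3142524 ≈ -0.57140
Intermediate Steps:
L(l) = -13*l (L(l) = (-3 + (-5 - 5))*l = (-3 - 10)*l = -13*l)
b(A, c) = 1 - A/11 (b(A, c) = A*(-1/11) + 1 = -A/11 + 1 = 1 - A/11)
b(30, L(3))/(-1596) + 1947/(-3401) = (1 - 1/11*30)/(-1596) + 1947/(-3401) = (1 - 30/11)*(-1/1596) + 1947*(-1/3401) = -19/11*(-1/1596) - 1947/3401 = 1/924 - 1947/3401 = -1795627/3142524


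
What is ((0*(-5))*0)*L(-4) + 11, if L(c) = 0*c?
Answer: 11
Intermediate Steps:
L(c) = 0
((0*(-5))*0)*L(-4) + 11 = ((0*(-5))*0)*0 + 11 = (0*0)*0 + 11 = 0*0 + 11 = 0 + 11 = 11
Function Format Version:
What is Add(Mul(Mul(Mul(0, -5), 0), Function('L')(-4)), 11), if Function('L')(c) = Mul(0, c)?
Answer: 11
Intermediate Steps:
Function('L')(c) = 0
Add(Mul(Mul(Mul(0, -5), 0), Function('L')(-4)), 11) = Add(Mul(Mul(Mul(0, -5), 0), 0), 11) = Add(Mul(Mul(0, 0), 0), 11) = Add(Mul(0, 0), 11) = Add(0, 11) = 11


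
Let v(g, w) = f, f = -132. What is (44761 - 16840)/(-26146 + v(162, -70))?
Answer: -27921/26278 ≈ -1.0625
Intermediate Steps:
v(g, w) = -132
(44761 - 16840)/(-26146 + v(162, -70)) = (44761 - 16840)/(-26146 - 132) = 27921/(-26278) = 27921*(-1/26278) = -27921/26278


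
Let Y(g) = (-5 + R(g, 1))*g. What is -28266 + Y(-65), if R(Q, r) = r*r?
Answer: -28006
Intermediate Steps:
R(Q, r) = r**2
Y(g) = -4*g (Y(g) = (-5 + 1**2)*g = (-5 + 1)*g = -4*g)
-28266 + Y(-65) = -28266 - 4*(-65) = -28266 + 260 = -28006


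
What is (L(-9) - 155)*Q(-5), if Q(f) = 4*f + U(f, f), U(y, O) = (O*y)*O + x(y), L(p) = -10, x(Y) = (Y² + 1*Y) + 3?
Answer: 20130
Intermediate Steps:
x(Y) = 3 + Y + Y² (x(Y) = (Y² + Y) + 3 = (Y + Y²) + 3 = 3 + Y + Y²)
U(y, O) = 3 + y + y² + y*O² (U(y, O) = (O*y)*O + (3 + y + y²) = y*O² + (3 + y + y²) = 3 + y + y² + y*O²)
Q(f) = 3 + f² + f³ + 5*f (Q(f) = 4*f + (3 + f + f² + f*f²) = 4*f + (3 + f + f² + f³) = 3 + f² + f³ + 5*f)
(L(-9) - 155)*Q(-5) = (-10 - 155)*(3 + (-5)² + (-5)³ + 5*(-5)) = -165*(3 + 25 - 125 - 25) = -165*(-122) = 20130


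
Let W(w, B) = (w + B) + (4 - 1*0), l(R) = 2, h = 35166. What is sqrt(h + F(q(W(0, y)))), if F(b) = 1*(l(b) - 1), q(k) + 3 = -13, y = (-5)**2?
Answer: sqrt(35167) ≈ 187.53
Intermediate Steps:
y = 25
W(w, B) = 4 + B + w (W(w, B) = (B + w) + (4 + 0) = (B + w) + 4 = 4 + B + w)
q(k) = -16 (q(k) = -3 - 13 = -16)
F(b) = 1 (F(b) = 1*(2 - 1) = 1*1 = 1)
sqrt(h + F(q(W(0, y)))) = sqrt(35166 + 1) = sqrt(35167)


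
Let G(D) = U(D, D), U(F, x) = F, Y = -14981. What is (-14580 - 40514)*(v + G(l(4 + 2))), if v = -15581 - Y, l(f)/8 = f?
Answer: 30411888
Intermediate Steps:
l(f) = 8*f
G(D) = D
v = -600 (v = -15581 - 1*(-14981) = -15581 + 14981 = -600)
(-14580 - 40514)*(v + G(l(4 + 2))) = (-14580 - 40514)*(-600 + 8*(4 + 2)) = -55094*(-600 + 8*6) = -55094*(-600 + 48) = -55094*(-552) = 30411888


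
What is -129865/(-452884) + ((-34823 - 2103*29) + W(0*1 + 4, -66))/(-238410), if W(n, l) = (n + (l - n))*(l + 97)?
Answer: 1981013983/2841370380 ≈ 0.69720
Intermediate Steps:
W(n, l) = l*(97 + l)
-129865/(-452884) + ((-34823 - 2103*29) + W(0*1 + 4, -66))/(-238410) = -129865/(-452884) + ((-34823 - 2103*29) - 66*(97 - 66))/(-238410) = -129865*(-1/452884) + ((-34823 - 60987) - 66*31)*(-1/238410) = 6835/23836 + (-95810 - 2046)*(-1/238410) = 6835/23836 - 97856*(-1/238410) = 6835/23836 + 48928/119205 = 1981013983/2841370380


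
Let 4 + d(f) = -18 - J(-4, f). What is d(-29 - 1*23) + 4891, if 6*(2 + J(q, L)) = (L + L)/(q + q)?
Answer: 29213/6 ≈ 4868.8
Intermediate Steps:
J(q, L) = -2 + L/(6*q) (J(q, L) = -2 + ((L + L)/(q + q))/6 = -2 + ((2*L)/((2*q)))/6 = -2 + ((2*L)*(1/(2*q)))/6 = -2 + (L/q)/6 = -2 + L/(6*q))
d(f) = -20 + f/24 (d(f) = -4 + (-18 - (-2 + (1/6)*f/(-4))) = -4 + (-18 - (-2 + (1/6)*f*(-1/4))) = -4 + (-18 - (-2 - f/24)) = -4 + (-18 + (2 + f/24)) = -4 + (-16 + f/24) = -20 + f/24)
d(-29 - 1*23) + 4891 = (-20 + (-29 - 1*23)/24) + 4891 = (-20 + (-29 - 23)/24) + 4891 = (-20 + (1/24)*(-52)) + 4891 = (-20 - 13/6) + 4891 = -133/6 + 4891 = 29213/6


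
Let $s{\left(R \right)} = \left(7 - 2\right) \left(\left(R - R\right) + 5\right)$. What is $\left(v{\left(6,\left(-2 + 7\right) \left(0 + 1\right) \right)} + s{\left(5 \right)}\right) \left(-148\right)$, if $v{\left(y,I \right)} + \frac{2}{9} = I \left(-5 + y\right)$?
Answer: $- \frac{39664}{9} \approx -4407.1$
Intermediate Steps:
$v{\left(y,I \right)} = - \frac{2}{9} + I \left(-5 + y\right)$
$s{\left(R \right)} = 25$ ($s{\left(R \right)} = 5 \left(0 + 5\right) = 5 \cdot 5 = 25$)
$\left(v{\left(6,\left(-2 + 7\right) \left(0 + 1\right) \right)} + s{\left(5 \right)}\right) \left(-148\right) = \left(\left(- \frac{2}{9} - 5 \left(-2 + 7\right) \left(0 + 1\right) + \left(-2 + 7\right) \left(0 + 1\right) 6\right) + 25\right) \left(-148\right) = \left(\left(- \frac{2}{9} - 5 \cdot 5 \cdot 1 + 5 \cdot 1 \cdot 6\right) + 25\right) \left(-148\right) = \left(\left(- \frac{2}{9} - 25 + 5 \cdot 6\right) + 25\right) \left(-148\right) = \left(\left(- \frac{2}{9} - 25 + 30\right) + 25\right) \left(-148\right) = \left(\frac{43}{9} + 25\right) \left(-148\right) = \frac{268}{9} \left(-148\right) = - \frac{39664}{9}$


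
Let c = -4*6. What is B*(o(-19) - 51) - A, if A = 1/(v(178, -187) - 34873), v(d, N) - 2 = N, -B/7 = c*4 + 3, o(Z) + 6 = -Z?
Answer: -867264803/35058 ≈ -24738.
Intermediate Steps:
o(Z) = -6 - Z
c = -24
B = 651 (B = -7*(-24*4 + 3) = -7*(-96 + 3) = -7*(-93) = 651)
v(d, N) = 2 + N
A = -1/35058 (A = 1/((2 - 187) - 34873) = 1/(-185 - 34873) = 1/(-35058) = -1/35058 ≈ -2.8524e-5)
B*(o(-19) - 51) - A = 651*((-6 - 1*(-19)) - 51) - 1*(-1/35058) = 651*((-6 + 19) - 51) + 1/35058 = 651*(13 - 51) + 1/35058 = 651*(-38) + 1/35058 = -24738 + 1/35058 = -867264803/35058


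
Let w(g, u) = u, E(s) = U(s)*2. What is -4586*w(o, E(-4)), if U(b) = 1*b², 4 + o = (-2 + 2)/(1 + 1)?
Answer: -146752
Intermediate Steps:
o = -4 (o = -4 + (-2 + 2)/(1 + 1) = -4 + 0/2 = -4 + 0*(½) = -4 + 0 = -4)
U(b) = b²
E(s) = 2*s² (E(s) = s²*2 = 2*s²)
-4586*w(o, E(-4)) = -9172*(-4)² = -9172*16 = -4586*32 = -146752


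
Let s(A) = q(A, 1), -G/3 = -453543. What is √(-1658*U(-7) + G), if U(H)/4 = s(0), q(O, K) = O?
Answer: 3*√151181 ≈ 1166.5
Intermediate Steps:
G = 1360629 (G = -3*(-453543) = 1360629)
s(A) = A
U(H) = 0 (U(H) = 4*0 = 0)
√(-1658*U(-7) + G) = √(-1658*0 + 1360629) = √(0 + 1360629) = √1360629 = 3*√151181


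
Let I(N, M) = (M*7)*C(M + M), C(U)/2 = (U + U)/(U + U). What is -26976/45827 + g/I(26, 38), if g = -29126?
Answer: -674554217/12189982 ≈ -55.337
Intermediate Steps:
C(U) = 2 (C(U) = 2*((U + U)/(U + U)) = 2*((2*U)/((2*U))) = 2*((2*U)*(1/(2*U))) = 2*1 = 2)
I(N, M) = 14*M (I(N, M) = (M*7)*2 = (7*M)*2 = 14*M)
-26976/45827 + g/I(26, 38) = -26976/45827 - 29126/(14*38) = -26976*1/45827 - 29126/532 = -26976/45827 - 29126*1/532 = -26976/45827 - 14563/266 = -674554217/12189982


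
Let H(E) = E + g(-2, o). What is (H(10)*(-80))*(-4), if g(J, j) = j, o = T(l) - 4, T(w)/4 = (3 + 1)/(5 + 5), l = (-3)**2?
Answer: 2432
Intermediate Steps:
l = 9
T(w) = 8/5 (T(w) = 4*((3 + 1)/(5 + 5)) = 4*(4/10) = 4*(4*(1/10)) = 4*(2/5) = 8/5)
o = -12/5 (o = 8/5 - 4 = -12/5 ≈ -2.4000)
H(E) = -12/5 + E (H(E) = E - 12/5 = -12/5 + E)
(H(10)*(-80))*(-4) = ((-12/5 + 10)*(-80))*(-4) = ((38/5)*(-80))*(-4) = -608*(-4) = 2432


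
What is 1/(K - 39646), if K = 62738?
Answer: 1/23092 ≈ 4.3305e-5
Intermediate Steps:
1/(K - 39646) = 1/(62738 - 39646) = 1/23092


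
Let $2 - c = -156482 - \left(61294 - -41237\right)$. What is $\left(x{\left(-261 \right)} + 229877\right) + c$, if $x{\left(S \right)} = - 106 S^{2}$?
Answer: $-6731934$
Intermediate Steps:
$c = 259015$ ($c = 2 - \left(-156482 - \left(61294 - -41237\right)\right) = 2 - \left(-156482 - \left(61294 + 41237\right)\right) = 2 - \left(-156482 - 102531\right) = 2 - -259013 = 2 + 259013 = 259015$)
$\left(x{\left(-261 \right)} + 229877\right) + c = \left(- 106 \left(-261\right)^{2} + 229877\right) + 259015 = \left(\left(-106\right) 68121 + 229877\right) + 259015 = \left(-7220826 + 229877\right) + 259015 = -6990949 + 259015 = -6731934$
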